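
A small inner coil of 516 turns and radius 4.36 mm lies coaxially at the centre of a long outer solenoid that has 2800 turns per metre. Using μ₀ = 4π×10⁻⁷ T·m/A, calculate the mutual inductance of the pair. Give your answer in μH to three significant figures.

The outer solenoid produces a uniform field B₁ = μ₀n₁I₁ across the inner coil,
so the flux linkage is N₂Φ = N₂B₁A₂ = μ₀n₁N₂A₂·I₁, giving M = μ₀n₁N₂A₂.
A₂ = πr² = π(4.360×10^-3 m)² = 5.972×10^-5 m².
M = (4π×10⁻⁷)(2800)(516)(5.972×10^-5) = 1.084×10^-4 H.

M ≈ 108 μH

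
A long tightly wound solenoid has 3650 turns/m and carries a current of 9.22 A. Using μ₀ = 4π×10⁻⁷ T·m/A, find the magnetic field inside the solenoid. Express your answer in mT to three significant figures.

B ≈ 42.3 mT

Inside a long solenoid, B = μ₀nI.
B = (4π×10⁻⁷)(3.650×10^3 m⁻¹)(9.22 A) = 4.229×10^-2 T.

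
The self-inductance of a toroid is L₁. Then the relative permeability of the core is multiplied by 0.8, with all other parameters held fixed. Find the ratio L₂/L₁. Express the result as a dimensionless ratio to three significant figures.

For a toroid, L ∝ μᵣN²A/R.
L₂/L₁ = (0.8) = 0.800.

L₂/L₁ = 0.800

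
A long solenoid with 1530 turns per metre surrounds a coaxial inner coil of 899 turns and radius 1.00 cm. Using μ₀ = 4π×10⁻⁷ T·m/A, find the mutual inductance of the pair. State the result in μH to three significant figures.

The outer solenoid produces a uniform field B₁ = μ₀n₁I₁ across the inner coil,
so the flux linkage is N₂Φ = N₂B₁A₂ = μ₀n₁N₂A₂·I₁, giving M = μ₀n₁N₂A₂.
A₂ = πr² = π(1.000×10^-2 m)² = 3.142×10^-4 m².
M = (4π×10⁻⁷)(1530)(899)(3.142×10^-4) = 5.430×10^-4 H.

M ≈ 543 μH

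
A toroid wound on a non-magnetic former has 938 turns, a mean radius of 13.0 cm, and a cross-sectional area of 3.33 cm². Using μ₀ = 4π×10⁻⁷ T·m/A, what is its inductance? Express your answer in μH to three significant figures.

For a thin toroid, L = μ₀N²A/(2πR).
L = (4π×10⁻⁷)(938)²(3.330×10^-4) / (2π×0.13 m) = 4.508×10^-4 H.

L ≈ 451 μH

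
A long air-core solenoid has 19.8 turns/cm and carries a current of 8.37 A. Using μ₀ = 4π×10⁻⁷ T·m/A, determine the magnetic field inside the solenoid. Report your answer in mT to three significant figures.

B ≈ 20.8 mT

Inside a long solenoid, B = μ₀nI.
B = (4π×10⁻⁷)(1.980×10^3 m⁻¹)(8.37 A) = 2.083×10^-2 T.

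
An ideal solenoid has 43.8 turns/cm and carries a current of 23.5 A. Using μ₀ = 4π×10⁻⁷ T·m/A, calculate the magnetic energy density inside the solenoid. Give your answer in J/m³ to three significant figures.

u ≈ 6660 J/m³

B = μ₀nI = (4π×10⁻⁷)(4.380×10^3)(23.5) = 0.1293 T.
u = B²/(2μ₀) = (0.1293)²/(2×4π×10⁻⁷) = 6.657×10^3 J/m³.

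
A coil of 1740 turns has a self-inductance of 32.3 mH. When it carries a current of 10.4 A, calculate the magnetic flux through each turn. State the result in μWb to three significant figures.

From L = NΦ_B/I, the flux per turn is Φ_B = LI/N.
Φ_B = (3.230×10^-2 H)(10.4 A)/1740 = 1.931×10^-4 Wb.

Φ_B ≈ 193 μWb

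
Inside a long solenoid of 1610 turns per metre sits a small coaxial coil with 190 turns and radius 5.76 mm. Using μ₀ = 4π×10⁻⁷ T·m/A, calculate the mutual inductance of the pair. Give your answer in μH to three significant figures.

The outer solenoid produces a uniform field B₁ = μ₀n₁I₁ across the inner coil,
so the flux linkage is N₂Φ = N₂B₁A₂ = μ₀n₁N₂A₂·I₁, giving M = μ₀n₁N₂A₂.
A₂ = πr² = π(5.760×10^-3 m)² = 1.042×10^-4 m².
M = (4π×10⁻⁷)(1610)(190)(1.042×10^-4) = 4.007×10^-5 H.

M ≈ 40.1 μH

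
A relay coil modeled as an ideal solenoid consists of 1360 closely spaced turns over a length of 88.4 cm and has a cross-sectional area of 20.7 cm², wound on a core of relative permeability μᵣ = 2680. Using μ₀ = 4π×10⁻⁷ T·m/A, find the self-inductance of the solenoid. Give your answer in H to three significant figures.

L ≈ 14.6 H

A = 20.7 cm² = 2.070×10^-3 m².
For a long solenoid, L = μ₀μᵣN²A/ℓ.
L = (4π×10⁻⁷)(2680)(1360)²(2.070×10^-3)/(0.884 m) = 14.59 H.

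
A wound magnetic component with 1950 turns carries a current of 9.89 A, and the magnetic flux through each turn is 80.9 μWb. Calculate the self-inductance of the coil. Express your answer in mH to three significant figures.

Self-inductance is defined by L = NΦ_B/I (flux linkage over current).
L = (1950)(8.090×10^-5 Wb)/(9.89 A) = 1.595×10^-2 H.

L ≈ 16.0 mH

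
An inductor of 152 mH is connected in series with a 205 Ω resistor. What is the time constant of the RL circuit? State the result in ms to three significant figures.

τ = L/R = (0.152 H)/(205 Ω) = 7.4146×10^-4 s.

τ ≈ 0.741 ms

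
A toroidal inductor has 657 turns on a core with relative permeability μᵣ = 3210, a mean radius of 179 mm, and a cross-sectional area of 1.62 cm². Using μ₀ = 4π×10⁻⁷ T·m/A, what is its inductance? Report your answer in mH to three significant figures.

For a thin toroid, L = μ₀μᵣN²A/(2πR).
L = (4π×10⁻⁷)(3210)(657)²(1.620×10^-4) / (2π×0.179 m) = 0.2508 H.

L ≈ 251 mH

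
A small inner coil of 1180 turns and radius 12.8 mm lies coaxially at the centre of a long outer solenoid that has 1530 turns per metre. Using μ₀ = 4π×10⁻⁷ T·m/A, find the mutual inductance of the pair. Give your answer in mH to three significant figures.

The outer solenoid produces a uniform field B₁ = μ₀n₁I₁ across the inner coil,
so the flux linkage is N₂Φ = N₂B₁A₂ = μ₀n₁N₂A₂·I₁, giving M = μ₀n₁N₂A₂.
A₂ = πr² = π(1.280×10^-2 m)² = 5.147×10^-4 m².
M = (4π×10⁻⁷)(1530)(1180)(5.147×10^-4) = 1.168×10^-3 H.

M ≈ 1.17 mH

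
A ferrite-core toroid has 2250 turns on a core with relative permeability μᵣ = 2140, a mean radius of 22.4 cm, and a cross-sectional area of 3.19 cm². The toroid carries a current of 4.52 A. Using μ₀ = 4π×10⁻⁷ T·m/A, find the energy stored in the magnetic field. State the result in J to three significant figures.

L = μ₀μᵣN²A/(2πR) = (4π×10⁻⁷)(2140)(2250)²(3.190×10^-4)/(2π×0.224) = 3.086 H.
U = ½LI² = ½(3.086)(4.52)² = 31.52 J.

U ≈ 31.5 J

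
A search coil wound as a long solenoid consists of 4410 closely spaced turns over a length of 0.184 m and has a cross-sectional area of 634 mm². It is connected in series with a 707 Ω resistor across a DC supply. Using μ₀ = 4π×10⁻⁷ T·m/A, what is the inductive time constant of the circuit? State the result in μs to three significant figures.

τ ≈ 119 μs

A = 634 mm² = 6.340×10^-4 m².
L = μ₀N²A/ℓ = (4π×10⁻⁷)(4410)²(6.340×10^-4)/(0.184) = 8.421×10^-2 H.
τ = L/R = (8.421×10^-2)/(707) = 1.191×10^-4 s.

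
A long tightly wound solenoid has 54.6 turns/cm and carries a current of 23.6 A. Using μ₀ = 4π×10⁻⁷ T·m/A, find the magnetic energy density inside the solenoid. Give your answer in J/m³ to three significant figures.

B = μ₀nI = (4π×10⁻⁷)(5.460×10^3)(23.6) = 0.1619 T.
u = B²/(2μ₀) = (0.1619)²/(2×4π×10⁻⁷) = 1.043×10^4 J/m³.

u ≈ 10400 J/m³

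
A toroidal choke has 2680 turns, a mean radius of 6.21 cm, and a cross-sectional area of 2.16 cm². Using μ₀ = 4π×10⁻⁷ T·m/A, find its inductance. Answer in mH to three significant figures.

L ≈ 5.00 mH

For a thin toroid, L = μ₀N²A/(2πR).
L = (4π×10⁻⁷)(2680)²(2.160×10^-4) / (2π×6.210×10^-2 m) = 4.996×10^-3 H.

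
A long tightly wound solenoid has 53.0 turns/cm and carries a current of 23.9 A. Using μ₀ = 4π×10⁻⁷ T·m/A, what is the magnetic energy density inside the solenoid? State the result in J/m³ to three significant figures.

u ≈ 10100 J/m³

B = μ₀nI = (4π×10⁻⁷)(5.300×10^3)(23.9) = 0.1592 T.
u = B²/(2μ₀) = (0.1592)²/(2×4π×10⁻⁷) = 1.008×10^4 J/m³.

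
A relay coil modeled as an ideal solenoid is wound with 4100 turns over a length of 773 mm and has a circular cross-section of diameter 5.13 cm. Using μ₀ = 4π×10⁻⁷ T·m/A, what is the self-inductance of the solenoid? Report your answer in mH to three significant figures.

L ≈ 56.5 mH

A = π(d/2)² = π(2.565×10^-2 m)² = 2.067×10^-3 m².
For a long solenoid, L = μ₀N²A/ℓ.
L = (4π×10⁻⁷)(4100)²(2.067×10^-3)/(0.773 m) = 5.648×10^-2 H.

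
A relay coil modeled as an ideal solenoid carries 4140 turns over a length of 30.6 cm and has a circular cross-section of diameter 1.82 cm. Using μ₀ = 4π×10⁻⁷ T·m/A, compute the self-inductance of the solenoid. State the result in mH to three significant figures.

L ≈ 18.3 mH

A = π(d/2)² = π(9.100×10^-3 m)² = 2.602×10^-4 m².
For a long solenoid, L = μ₀N²A/ℓ.
L = (4π×10⁻⁷)(4140)²(2.602×10^-4)/(0.306 m) = 1.831×10^-2 H.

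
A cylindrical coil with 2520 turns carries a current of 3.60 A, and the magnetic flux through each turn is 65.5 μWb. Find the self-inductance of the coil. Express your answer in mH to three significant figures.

Self-inductance is defined by L = NΦ_B/I (flux linkage over current).
L = (2520)(6.550×10^-5 Wb)/(3.60 A) = 4.585×10^-2 H.

L ≈ 45.9 mH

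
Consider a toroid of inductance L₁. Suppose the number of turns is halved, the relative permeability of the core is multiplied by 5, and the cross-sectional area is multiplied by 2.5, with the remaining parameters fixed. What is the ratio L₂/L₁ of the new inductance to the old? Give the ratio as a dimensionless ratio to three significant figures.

For a toroid, L ∝ μᵣN²A/R.
L₂/L₁ = (0.5)^2 × (5) × (2.5) = 3.13.

L₂/L₁ = 3.13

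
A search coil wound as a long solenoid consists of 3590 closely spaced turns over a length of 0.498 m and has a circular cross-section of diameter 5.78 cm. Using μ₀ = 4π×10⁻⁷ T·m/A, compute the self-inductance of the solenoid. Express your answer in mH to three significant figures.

A = π(d/2)² = π(2.890×10^-2 m)² = 2.624×10^-3 m².
For a long solenoid, L = μ₀N²A/ℓ.
L = (4π×10⁻⁷)(3590)²(2.624×10^-3)/(0.498 m) = 8.533×10^-2 H.

L ≈ 85.3 mH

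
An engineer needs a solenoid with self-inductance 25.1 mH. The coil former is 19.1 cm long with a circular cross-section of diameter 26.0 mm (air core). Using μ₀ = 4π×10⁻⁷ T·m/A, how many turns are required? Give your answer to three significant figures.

N ≈ 2680 turns

A = π(d/2)² = π(1.300×10^-2 m)² = 5.309×10^-4 m².
From L = μ₀N²A/ℓ, N = √(Lℓ / (μ₀A)).
N = √[(2.510×10^-2)(0.191) / ((4π×10⁻⁷)×5.309×10^-4)] = √(7.186×10^6) ≈ 2680.6.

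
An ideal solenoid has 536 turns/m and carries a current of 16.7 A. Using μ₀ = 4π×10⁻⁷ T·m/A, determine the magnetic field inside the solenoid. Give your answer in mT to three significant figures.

B ≈ 11.2 mT

Inside a long solenoid, B = μ₀nI.
B = (4π×10⁻⁷)(536 m⁻¹)(16.7 A) = 1.1248×10^-2 T.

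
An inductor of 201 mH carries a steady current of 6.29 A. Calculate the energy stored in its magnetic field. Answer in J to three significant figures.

U ≈ 3.98 J

Stored magnetic energy: U = ½LI².
U = ½(0.201 H)(6.29 A)² = 3.976 J.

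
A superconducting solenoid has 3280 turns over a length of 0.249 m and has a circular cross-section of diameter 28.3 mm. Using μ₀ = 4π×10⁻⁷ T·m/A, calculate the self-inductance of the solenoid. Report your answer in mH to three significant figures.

L ≈ 34.2 mH

A = π(d/2)² = π(1.415×10^-2 m)² = 6.290×10^-4 m².
For a long solenoid, L = μ₀N²A/ℓ.
L = (4π×10⁻⁷)(3280)²(6.290×10^-4)/(0.249 m) = 3.415×10^-2 H.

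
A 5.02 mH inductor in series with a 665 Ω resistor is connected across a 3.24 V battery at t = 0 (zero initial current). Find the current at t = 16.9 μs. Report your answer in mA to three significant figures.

I ≈ 4.35 mA

τ = L/R = 5.020×10^-3/665 = 7.549×10^-6 s; final current I_∞ = ε/R = 3.24/665 = 4.872×10^-3 A.
I(t) = I_∞(1 − e^(−t/τ)) with t/τ = 2.239.
I = (4.872×10^-3)(1 − e^(−2.239)) = 4.353×10^-3 A.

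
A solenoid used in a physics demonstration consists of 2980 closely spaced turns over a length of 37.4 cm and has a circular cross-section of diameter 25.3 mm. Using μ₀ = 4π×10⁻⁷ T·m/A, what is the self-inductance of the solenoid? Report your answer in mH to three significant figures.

L ≈ 15.0 mH

A = π(d/2)² = π(1.265×10^-2 m)² = 5.027×10^-4 m².
For a long solenoid, L = μ₀N²A/ℓ.
L = (4π×10⁻⁷)(2980)²(5.027×10^-4)/(0.374 m) = 1.500×10^-2 H.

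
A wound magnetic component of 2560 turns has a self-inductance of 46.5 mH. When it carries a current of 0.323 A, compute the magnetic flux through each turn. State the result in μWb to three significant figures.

From L = NΦ_B/I, the flux per turn is Φ_B = LI/N.
Φ_B = (4.650×10^-2 H)(0.323 A)/2560 = 5.867×10^-6 Wb.

Φ_B ≈ 5.87 μWb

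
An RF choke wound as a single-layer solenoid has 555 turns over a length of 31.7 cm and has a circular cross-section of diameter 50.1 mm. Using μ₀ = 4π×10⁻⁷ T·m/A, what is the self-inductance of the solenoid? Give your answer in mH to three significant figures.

A = π(d/2)² = π(2.505×10^-2 m)² = 1.971×10^-3 m².
For a long solenoid, L = μ₀N²A/ℓ.
L = (4π×10⁻⁷)(555)²(1.971×10^-3)/(0.317 m) = 2.407×10^-3 H.

L ≈ 2.41 mH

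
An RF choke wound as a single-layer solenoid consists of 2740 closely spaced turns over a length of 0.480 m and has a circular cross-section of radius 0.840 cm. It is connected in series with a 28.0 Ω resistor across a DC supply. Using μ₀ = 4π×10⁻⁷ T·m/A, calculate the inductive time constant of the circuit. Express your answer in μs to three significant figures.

τ ≈ 156 μs

A = πr² = π(8.400×10^-3 m)² = 2.217×10^-4 m².
L = μ₀N²A/ℓ = (4π×10⁻⁷)(2740)²(2.217×10^-4)/(0.48) = 4.357×10^-3 H.
τ = L/R = (4.357×10^-3)/(28.0) = 1.556×10^-4 s.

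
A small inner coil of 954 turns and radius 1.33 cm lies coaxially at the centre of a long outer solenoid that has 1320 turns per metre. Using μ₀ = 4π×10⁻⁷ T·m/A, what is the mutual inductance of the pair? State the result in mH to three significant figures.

M ≈ 0.879 mH

The outer solenoid produces a uniform field B₁ = μ₀n₁I₁ across the inner coil,
so the flux linkage is N₂Φ = N₂B₁A₂ = μ₀n₁N₂A₂·I₁, giving M = μ₀n₁N₂A₂.
A₂ = πr² = π(1.330×10^-2 m)² = 5.557×10^-4 m².
M = (4π×10⁻⁷)(1320)(954)(5.557×10^-4) = 8.794×10^-4 H.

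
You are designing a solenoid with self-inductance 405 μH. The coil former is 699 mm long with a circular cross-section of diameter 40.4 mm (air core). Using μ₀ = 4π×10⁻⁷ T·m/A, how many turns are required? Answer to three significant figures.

A = π(d/2)² = π(2.020×10^-2 m)² = 1.282×10^-3 m².
From L = μ₀N²A/ℓ, N = √(Lℓ / (μ₀A)).
N = √[(4.050×10^-4)(0.699) / ((4π×10⁻⁷)×1.282×10^-3)] = √(1.757×10^5) ≈ 419.2.

N ≈ 419 turns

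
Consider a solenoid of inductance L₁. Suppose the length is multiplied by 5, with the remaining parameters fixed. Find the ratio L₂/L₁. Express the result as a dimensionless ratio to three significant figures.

For a solenoid, L ∝ μᵣN²A/ℓ.
L₂/L₁ = (5)^-1 = 0.200.

L₂/L₁ = 0.200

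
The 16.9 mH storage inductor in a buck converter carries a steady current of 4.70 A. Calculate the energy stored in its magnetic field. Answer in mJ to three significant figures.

U ≈ 187 mJ

Stored magnetic energy: U = ½LI².
U = ½(1.690×10^-2 H)(4.70 A)² = 0.1867 J.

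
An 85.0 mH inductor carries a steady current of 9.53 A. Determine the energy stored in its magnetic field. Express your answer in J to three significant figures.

U ≈ 3.86 J

Stored magnetic energy: U = ½LI².
U = ½(8.500×10^-2 H)(9.53 A)² = 3.86 J.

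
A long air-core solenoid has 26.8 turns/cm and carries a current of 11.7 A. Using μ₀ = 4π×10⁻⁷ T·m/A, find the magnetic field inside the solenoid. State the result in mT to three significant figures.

Inside a long solenoid, B = μ₀nI.
B = (4π×10⁻⁷)(2.680×10^3 m⁻¹)(11.7 A) = 3.940×10^-2 T.

B ≈ 39.4 mT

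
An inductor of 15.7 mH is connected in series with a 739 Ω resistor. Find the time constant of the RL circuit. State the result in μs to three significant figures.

τ = L/R = (1.570×10^-2 H)/(739 Ω) = 2.124×10^-5 s.

τ ≈ 21.2 μs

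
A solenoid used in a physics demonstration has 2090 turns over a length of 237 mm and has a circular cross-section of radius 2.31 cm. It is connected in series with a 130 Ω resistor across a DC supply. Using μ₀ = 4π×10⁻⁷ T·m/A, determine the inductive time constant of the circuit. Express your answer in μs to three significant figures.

τ ≈ 299 μs

A = πr² = π(2.310×10^-2 m)² = 1.676×10^-3 m².
L = μ₀N²A/ℓ = (4π×10⁻⁷)(2090)²(1.676×10^-3)/(0.237) = 3.883×10^-2 H.
τ = L/R = (3.883×10^-2)/(130) = 2.987×10^-4 s.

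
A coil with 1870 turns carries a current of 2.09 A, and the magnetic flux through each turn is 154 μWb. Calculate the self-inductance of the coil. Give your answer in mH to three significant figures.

Self-inductance is defined by L = NΦ_B/I (flux linkage over current).
L = (1870)(1.540×10^-4 Wb)/(2.09 A) = 0.1378 H.

L ≈ 138 mH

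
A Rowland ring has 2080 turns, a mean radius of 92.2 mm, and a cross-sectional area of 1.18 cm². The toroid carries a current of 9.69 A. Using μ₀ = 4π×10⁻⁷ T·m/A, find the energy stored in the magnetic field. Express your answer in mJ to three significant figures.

L = μ₀N²A/(2πR) = (4π×10⁻⁷)(2080)²(1.180×10^-4)/(2π×9.220×10^-2) = 1.107×10^-3 H.
U = ½LI² = ½(1.107×10^-3)(9.69)² = 5.199×10^-2 J.

U ≈ 52.0 mJ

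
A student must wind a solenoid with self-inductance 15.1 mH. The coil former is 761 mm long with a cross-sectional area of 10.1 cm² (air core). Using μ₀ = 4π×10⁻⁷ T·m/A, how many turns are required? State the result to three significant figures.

N ≈ 3010 turns

A = 10.1 cm² = 1.010×10^-3 m².
From L = μ₀N²A/ℓ, N = √(Lℓ / (μ₀A)).
N = √[(1.510×10^-2)(0.761) / ((4π×10⁻⁷)×1.010×10^-3)] = √(9.054×10^6) ≈ 3009.0.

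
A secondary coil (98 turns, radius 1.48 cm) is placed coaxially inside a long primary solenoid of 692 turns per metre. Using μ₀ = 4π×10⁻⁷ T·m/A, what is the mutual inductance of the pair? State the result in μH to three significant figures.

The outer solenoid produces a uniform field B₁ = μ₀n₁I₁ across the inner coil,
so the flux linkage is N₂Φ = N₂B₁A₂ = μ₀n₁N₂A₂·I₁, giving M = μ₀n₁N₂A₂.
A₂ = πr² = π(1.480×10^-2 m)² = 6.881×10^-4 m².
M = (4π×10⁻⁷)(692)(98)(6.881×10^-4) = 5.864×10^-5 H.

M ≈ 58.6 μH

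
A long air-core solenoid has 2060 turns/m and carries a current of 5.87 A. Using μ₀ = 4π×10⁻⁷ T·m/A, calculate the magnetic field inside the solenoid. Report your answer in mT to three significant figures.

B ≈ 15.2 mT

Inside a long solenoid, B = μ₀nI.
B = (4π×10⁻⁷)(2.060×10^3 m⁻¹)(5.87 A) = 1.520×10^-2 T.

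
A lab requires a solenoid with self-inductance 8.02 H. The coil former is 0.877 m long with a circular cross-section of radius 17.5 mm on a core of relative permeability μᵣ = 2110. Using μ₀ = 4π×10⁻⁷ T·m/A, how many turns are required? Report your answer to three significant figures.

A = πr² = π(1.750×10^-2 m)² = 9.621×10^-4 m².
From L = μ₀μᵣN²A/ℓ, N = √(Lℓ / (μ₀μᵣA)).
N = √[(8.02)(0.877) / ((4π×10⁻⁷)(2110)×9.621×10^-4)] = √(2.757×10^6) ≈ 1660.5.

N ≈ 1660 turns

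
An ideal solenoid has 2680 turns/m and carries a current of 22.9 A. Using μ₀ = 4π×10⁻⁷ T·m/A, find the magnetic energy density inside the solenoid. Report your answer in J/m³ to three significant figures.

u ≈ 2370 J/m³

B = μ₀nI = (4π×10⁻⁷)(2.680×10^3)(22.9) = 7.712×10^-2 T.
u = B²/(2μ₀) = (7.712×10^-2)²/(2×4π×10⁻⁷) = 2.367×10^3 J/m³.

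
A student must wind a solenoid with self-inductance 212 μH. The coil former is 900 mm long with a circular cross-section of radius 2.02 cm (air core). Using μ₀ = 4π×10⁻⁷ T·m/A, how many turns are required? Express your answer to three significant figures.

A = πr² = π(2.020×10^-2 m)² = 1.282×10^-3 m².
From L = μ₀N²A/ℓ, N = √(Lℓ / (μ₀A)).
N = √[(2.120×10^-4)(0.9) / ((4π×10⁻⁷)×1.282×10^-3)] = √(1.184×10^5) ≈ 344.2.

N ≈ 344 turns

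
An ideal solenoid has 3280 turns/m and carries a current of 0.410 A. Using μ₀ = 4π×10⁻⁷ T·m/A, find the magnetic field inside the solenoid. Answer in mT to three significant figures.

B ≈ 1.69 mT

Inside a long solenoid, B = μ₀nI.
B = (4π×10⁻⁷)(3.280×10^3 m⁻¹)(0.410 A) = 1.690×10^-3 T.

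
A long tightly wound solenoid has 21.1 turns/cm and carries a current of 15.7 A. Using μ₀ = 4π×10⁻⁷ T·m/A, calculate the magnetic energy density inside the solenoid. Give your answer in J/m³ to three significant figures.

B = μ₀nI = (4π×10⁻⁷)(2.110×10^3)(15.7) = 4.163×10^-2 T.
u = B²/(2μ₀) = (4.163×10^-2)²/(2×4π×10⁻⁷) = 689.5 J/m³.

u ≈ 690 J/m³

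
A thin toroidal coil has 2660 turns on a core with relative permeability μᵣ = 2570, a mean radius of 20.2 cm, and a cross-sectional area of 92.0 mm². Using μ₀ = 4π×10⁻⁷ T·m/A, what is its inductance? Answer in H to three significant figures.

L ≈ 1.66 H

For a thin toroid, L = μ₀μᵣN²A/(2πR).
L = (4π×10⁻⁷)(2570)(2660)²(9.200×10^-5) / (2π×0.202 m) = 1.656 H.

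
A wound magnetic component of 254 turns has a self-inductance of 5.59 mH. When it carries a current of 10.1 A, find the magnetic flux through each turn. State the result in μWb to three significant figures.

From L = NΦ_B/I, the flux per turn is Φ_B = LI/N.
Φ_B = (5.590×10^-3 H)(10.1 A)/254 = 2.223×10^-4 Wb.

Φ_B ≈ 222 μWb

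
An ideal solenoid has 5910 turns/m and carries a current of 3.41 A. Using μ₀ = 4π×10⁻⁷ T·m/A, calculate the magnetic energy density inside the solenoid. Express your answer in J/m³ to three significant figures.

B = μ₀nI = (4π×10⁻⁷)(5.910×10^3)(3.41) = 2.533×10^-2 T.
u = B²/(2μ₀) = (2.533×10^-2)²/(2×4π×10⁻⁷) = 255.2 J/m³.

u ≈ 255 J/m³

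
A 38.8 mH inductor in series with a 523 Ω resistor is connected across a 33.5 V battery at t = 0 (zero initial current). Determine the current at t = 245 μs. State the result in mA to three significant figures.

I ≈ 61.7 mA

τ = L/R = 3.880×10^-2/523 = 7.419×10^-5 s; final current I_∞ = ε/R = 33.5/523 = 6.405×10^-2 A.
I(t) = I_∞(1 − e^(−t/τ)) with t/τ = 3.302.
I = (6.405×10^-2)(1 − e^(−3.302)) = 6.170×10^-2 A.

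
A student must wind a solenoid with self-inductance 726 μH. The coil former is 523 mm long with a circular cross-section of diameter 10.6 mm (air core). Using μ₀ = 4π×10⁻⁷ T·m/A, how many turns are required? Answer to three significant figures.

N ≈ 1850 turns

A = π(d/2)² = π(5.300×10^-3 m)² = 8.8247×10^-5 m².
From L = μ₀N²A/ℓ, N = √(Lℓ / (μ₀A)).
N = √[(7.260×10^-4)(0.523) / ((4π×10⁻⁷)×8.8247×10^-5)] = √(3.424×10^6) ≈ 1850.4.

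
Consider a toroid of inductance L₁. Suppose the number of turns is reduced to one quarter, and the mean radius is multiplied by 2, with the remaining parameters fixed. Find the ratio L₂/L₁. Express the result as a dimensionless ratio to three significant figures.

L₂/L₁ = 0.0313

For a toroid, L ∝ μᵣN²A/R.
L₂/L₁ = (0.25)^2 × (2)^-1 = 0.0313.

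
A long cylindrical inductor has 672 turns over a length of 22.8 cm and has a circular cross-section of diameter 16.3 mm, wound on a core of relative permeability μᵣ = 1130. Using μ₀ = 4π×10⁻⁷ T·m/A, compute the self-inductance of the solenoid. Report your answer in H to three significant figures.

L ≈ 0.587 H

A = π(d/2)² = π(8.150×10^-3 m)² = 2.087×10^-4 m².
For a long solenoid, L = μ₀μᵣN²A/ℓ.
L = (4π×10⁻⁷)(1130)(672)²(2.087×10^-4)/(0.228 m) = 0.5869 H.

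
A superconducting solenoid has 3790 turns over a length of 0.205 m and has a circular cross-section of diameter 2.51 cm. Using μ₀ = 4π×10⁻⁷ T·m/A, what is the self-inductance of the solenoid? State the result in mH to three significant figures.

A = π(d/2)² = π(1.255×10^-2 m)² = 4.948×10^-4 m².
For a long solenoid, L = μ₀N²A/ℓ.
L = (4π×10⁻⁷)(3790)²(4.948×10^-4)/(0.205 m) = 4.357×10^-2 H.

L ≈ 43.6 mH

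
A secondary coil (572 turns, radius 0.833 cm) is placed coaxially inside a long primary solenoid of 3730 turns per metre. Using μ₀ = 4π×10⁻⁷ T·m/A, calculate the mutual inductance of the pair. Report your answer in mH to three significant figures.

M ≈ 0.584 mH

The outer solenoid produces a uniform field B₁ = μ₀n₁I₁ across the inner coil,
so the flux linkage is N₂Φ = N₂B₁A₂ = μ₀n₁N₂A₂·I₁, giving M = μ₀n₁N₂A₂.
A₂ = πr² = π(8.330×10^-3 m)² = 2.180×10^-4 m².
M = (4π×10⁻⁷)(3730)(572)(2.180×10^-4) = 5.8446×10^-4 H.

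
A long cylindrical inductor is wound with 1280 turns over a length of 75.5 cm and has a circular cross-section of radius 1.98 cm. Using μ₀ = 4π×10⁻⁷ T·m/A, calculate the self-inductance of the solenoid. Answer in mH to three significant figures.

L ≈ 3.36 mH

A = πr² = π(1.980×10^-2 m)² = 1.232×10^-3 m².
For a long solenoid, L = μ₀N²A/ℓ.
L = (4π×10⁻⁷)(1280)²(1.232×10^-3)/(0.755 m) = 3.359×10^-3 H.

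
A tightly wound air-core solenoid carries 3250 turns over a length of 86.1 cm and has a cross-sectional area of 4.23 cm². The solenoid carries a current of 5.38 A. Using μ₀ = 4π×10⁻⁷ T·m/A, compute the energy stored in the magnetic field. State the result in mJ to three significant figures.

A = 4.23 cm² = 4.230×10^-4 m².
L = μ₀N²A/ℓ = (4π×10⁻⁷)(3250)²(4.230×10^-4)/(0.861) = 6.521×10^-3 H.
U = ½LI² = ½(6.521×10^-3)(5.38)² = 9.437×10^-2 J.

U ≈ 94.4 mJ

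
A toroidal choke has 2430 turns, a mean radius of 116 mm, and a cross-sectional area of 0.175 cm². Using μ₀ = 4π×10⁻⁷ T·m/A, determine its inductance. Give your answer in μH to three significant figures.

For a thin toroid, L = μ₀N²A/(2πR).
L = (4π×10⁻⁷)(2430)²(1.750×10^-5) / (2π×0.116 m) = 1.782×10^-4 H.

L ≈ 178 μH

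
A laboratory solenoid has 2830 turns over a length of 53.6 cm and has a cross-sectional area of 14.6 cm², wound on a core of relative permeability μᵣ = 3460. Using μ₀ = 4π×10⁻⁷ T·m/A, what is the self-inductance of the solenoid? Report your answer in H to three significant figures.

L ≈ 94.9 H

A = 14.6 cm² = 1.460×10^-3 m².
For a long solenoid, L = μ₀μᵣN²A/ℓ.
L = (4π×10⁻⁷)(3460)(2830)²(1.460×10^-3)/(0.536 m) = 94.85 H.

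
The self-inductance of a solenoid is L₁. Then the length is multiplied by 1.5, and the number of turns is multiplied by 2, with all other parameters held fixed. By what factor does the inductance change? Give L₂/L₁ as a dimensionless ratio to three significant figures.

For a solenoid, L ∝ μᵣN²A/ℓ.
L₂/L₁ = (1.5)^-1 × (2)^2 = 2.67.

L₂/L₁ = 2.67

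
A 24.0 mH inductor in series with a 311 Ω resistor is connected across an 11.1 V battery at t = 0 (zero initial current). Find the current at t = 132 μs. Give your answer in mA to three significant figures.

I ≈ 29.2 mA

τ = L/R = 2.400×10^-2/311 = 7.717×10^-5 s; final current I_∞ = ε/R = 11.1/311 = 3.569×10^-2 A.
I(t) = I_∞(1 − e^(−t/τ)) with t/τ = 1.711.
I = (3.569×10^-2)(1 − e^(−1.711)) = 2.924×10^-2 A.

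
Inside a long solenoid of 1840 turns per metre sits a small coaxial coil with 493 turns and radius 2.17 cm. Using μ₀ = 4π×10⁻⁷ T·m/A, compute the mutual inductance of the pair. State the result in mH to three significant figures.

M ≈ 1.69 mH

The outer solenoid produces a uniform field B₁ = μ₀n₁I₁ across the inner coil,
so the flux linkage is N₂Φ = N₂B₁A₂ = μ₀n₁N₂A₂·I₁, giving M = μ₀n₁N₂A₂.
A₂ = πr² = π(2.170×10^-2 m)² = 1.479×10^-3 m².
M = (4π×10⁻⁷)(1840)(493)(1.479×10^-3) = 1.686×10^-3 H.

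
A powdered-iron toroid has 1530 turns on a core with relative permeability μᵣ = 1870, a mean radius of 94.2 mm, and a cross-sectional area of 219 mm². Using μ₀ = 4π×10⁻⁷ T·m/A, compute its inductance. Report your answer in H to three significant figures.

For a thin toroid, L = μ₀μᵣN²A/(2πR).
L = (4π×10⁻⁷)(1870)(1530)²(2.190×10^-4) / (2π×9.420×10^-2 m) = 2.035 H.

L ≈ 2.04 H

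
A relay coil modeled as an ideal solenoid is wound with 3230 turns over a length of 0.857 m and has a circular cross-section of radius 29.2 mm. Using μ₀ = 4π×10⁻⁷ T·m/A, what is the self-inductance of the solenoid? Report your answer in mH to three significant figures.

A = πr² = π(2.920×10^-2 m)² = 2.679×10^-3 m².
For a long solenoid, L = μ₀N²A/ℓ.
L = (4π×10⁻⁷)(3230)²(2.679×10^-3)/(0.857 m) = 4.098×10^-2 H.

L ≈ 41.0 mH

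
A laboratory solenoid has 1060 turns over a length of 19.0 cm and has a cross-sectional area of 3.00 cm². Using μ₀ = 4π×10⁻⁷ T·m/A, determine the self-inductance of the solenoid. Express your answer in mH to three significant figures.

L ≈ 2.23 mH

A = 3.00 cm² = 3.000×10^-4 m².
For a long solenoid, L = μ₀N²A/ℓ.
L = (4π×10⁻⁷)(1060)²(3.000×10^-4)/(0.19 m) = 2.229×10^-3 H.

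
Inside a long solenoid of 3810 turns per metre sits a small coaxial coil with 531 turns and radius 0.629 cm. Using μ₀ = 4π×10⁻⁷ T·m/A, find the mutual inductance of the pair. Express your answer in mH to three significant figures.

The outer solenoid produces a uniform field B₁ = μ₀n₁I₁ across the inner coil,
so the flux linkage is N₂Φ = N₂B₁A₂ = μ₀n₁N₂A₂·I₁, giving M = μ₀n₁N₂A₂.
A₂ = πr² = π(6.290×10^-3 m)² = 1.243×10^-4 m².
M = (4π×10⁻⁷)(3810)(531)(1.243×10^-4) = 3.160×10^-4 H.

M ≈ 0.316 mH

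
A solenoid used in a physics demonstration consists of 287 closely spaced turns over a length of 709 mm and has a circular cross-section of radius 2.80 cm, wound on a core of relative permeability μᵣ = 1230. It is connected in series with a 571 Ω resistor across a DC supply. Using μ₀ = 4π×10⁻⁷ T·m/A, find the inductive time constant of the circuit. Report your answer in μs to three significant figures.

A = πr² = π(2.800×10^-2 m)² = 2.463×10^-3 m².
L = μ₀μᵣN²A/ℓ = (4π×10⁻⁷)(1230)(287)²(2.463×10^-3)/(0.709) = 0.4423 H.
τ = L/R = (0.4423)/(571) = 7.746×10^-4 s.

τ ≈ 775 μs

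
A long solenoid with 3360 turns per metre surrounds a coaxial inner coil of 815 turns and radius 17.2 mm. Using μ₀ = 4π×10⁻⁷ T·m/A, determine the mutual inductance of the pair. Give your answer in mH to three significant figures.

The outer solenoid produces a uniform field B₁ = μ₀n₁I₁ across the inner coil,
so the flux linkage is N₂Φ = N₂B₁A₂ = μ₀n₁N₂A₂·I₁, giving M = μ₀n₁N₂A₂.
A₂ = πr² = π(1.720×10^-2 m)² = 9.294×10^-4 m².
M = (4π×10⁻⁷)(3360)(815)(9.294×10^-4) = 3.198×10^-3 H.

M ≈ 3.20 mH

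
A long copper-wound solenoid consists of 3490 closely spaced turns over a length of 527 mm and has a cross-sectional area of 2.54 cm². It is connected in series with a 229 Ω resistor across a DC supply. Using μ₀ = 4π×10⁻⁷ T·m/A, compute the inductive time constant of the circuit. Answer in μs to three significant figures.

A = 2.54 cm² = 2.540×10^-4 m².
L = μ₀N²A/ℓ = (4π×10⁻⁷)(3490)²(2.540×10^-4)/(0.527) = 7.377×10^-3 H.
τ = L/R = (7.377×10^-3)/(229) = 3.221×10^-5 s.

τ ≈ 32.2 μs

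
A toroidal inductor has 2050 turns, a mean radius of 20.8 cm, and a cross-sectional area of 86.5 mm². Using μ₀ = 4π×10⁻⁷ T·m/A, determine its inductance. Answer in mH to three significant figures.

L ≈ 0.350 mH

For a thin toroid, L = μ₀N²A/(2πR).
L = (4π×10⁻⁷)(2050)²(8.650×10^-5) / (2π×0.208 m) = 3.495×10^-4 H.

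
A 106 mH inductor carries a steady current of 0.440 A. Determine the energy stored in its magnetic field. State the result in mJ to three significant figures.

Stored magnetic energy: U = ½LI².
U = ½(0.106 H)(0.440 A)² = 1.026×10^-2 J.

U ≈ 10.3 mJ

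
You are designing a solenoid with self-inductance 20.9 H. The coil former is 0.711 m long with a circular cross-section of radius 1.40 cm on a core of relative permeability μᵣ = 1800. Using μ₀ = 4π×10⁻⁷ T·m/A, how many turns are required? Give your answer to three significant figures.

A = πr² = π(1.400×10^-2 m)² = 6.158×10^-4 m².
From L = μ₀μᵣN²A/ℓ, N = √(Lℓ / (μ₀μᵣA)).
N = √[(20.9)(0.711) / ((4π×10⁻⁷)(1800)×6.158×10^-4)] = √(1.067×10^7) ≈ 3266.4.

N ≈ 3270 turns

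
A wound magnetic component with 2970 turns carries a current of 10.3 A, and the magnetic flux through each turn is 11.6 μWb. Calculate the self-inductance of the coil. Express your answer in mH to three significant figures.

Self-inductance is defined by L = NΦ_B/I (flux linkage over current).
L = (2970)(1.160×10^-5 Wb)/(10.3 A) = 3.3449×10^-3 H.

L ≈ 3.34 mH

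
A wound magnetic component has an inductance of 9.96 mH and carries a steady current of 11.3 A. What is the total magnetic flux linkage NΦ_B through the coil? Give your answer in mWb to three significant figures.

NΦ_B ≈ 113 mWb

From L = NΦ_B/I, the flux linkage is NΦ_B = LI.
NΦ_B = (9.960×10^-3 H)(11.3 A) = 0.1125 Wb.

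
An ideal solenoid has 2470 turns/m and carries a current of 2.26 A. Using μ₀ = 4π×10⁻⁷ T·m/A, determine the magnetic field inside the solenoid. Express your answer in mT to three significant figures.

Inside a long solenoid, B = μ₀nI.
B = (4π×10⁻⁷)(2.470×10^3 m⁻¹)(2.26 A) = 7.0148×10^-3 T.

B ≈ 7.01 mT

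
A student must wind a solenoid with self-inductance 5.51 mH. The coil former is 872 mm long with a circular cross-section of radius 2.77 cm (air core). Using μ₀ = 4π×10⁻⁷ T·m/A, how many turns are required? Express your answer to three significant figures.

N ≈ 1260 turns

A = πr² = π(2.770×10^-2 m)² = 2.411×10^-3 m².
From L = μ₀N²A/ℓ, N = √(Lℓ / (μ₀A)).
N = √[(5.510×10^-3)(0.872) / ((4π×10⁻⁷)×2.411×10^-3)] = √(1.586×10^6) ≈ 1259.4.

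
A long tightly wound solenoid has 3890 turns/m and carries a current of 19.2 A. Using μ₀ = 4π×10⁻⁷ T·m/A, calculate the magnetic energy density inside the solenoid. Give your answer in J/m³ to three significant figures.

u ≈ 3500 J/m³

B = μ₀nI = (4π×10⁻⁷)(3.890×10^3)(19.2) = 9.386×10^-2 T.
u = B²/(2μ₀) = (9.386×10^-2)²/(2×4π×10⁻⁷) = 3.5049×10^3 J/m³.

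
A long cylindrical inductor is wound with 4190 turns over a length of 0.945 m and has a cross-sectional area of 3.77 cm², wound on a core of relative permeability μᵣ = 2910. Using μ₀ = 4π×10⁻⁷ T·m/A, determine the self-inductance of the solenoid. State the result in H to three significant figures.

L ≈ 25.6 H

A = 3.77 cm² = 3.770×10^-4 m².
For a long solenoid, L = μ₀μᵣN²A/ℓ.
L = (4π×10⁻⁷)(2910)(4190)²(3.770×10^-4)/(0.945 m) = 25.61 H.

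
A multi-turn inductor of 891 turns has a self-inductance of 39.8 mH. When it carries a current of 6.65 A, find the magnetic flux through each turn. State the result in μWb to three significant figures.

Φ_B ≈ 297 μWb

From L = NΦ_B/I, the flux per turn is Φ_B = LI/N.
Φ_B = (3.980×10^-2 H)(6.65 A)/891 = 2.970×10^-4 Wb.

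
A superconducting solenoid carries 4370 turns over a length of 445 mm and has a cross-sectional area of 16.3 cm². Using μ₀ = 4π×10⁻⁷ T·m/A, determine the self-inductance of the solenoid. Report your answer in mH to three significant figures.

A = 16.3 cm² = 1.630×10^-3 m².
For a long solenoid, L = μ₀N²A/ℓ.
L = (4π×10⁻⁷)(4370)²(1.630×10^-3)/(0.445 m) = 8.790×10^-2 H.

L ≈ 87.9 mH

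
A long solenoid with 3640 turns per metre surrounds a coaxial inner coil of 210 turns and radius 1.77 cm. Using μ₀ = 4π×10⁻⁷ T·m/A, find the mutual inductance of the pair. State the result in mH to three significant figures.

M ≈ 0.945 mH

The outer solenoid produces a uniform field B₁ = μ₀n₁I₁ across the inner coil,
so the flux linkage is N₂Φ = N₂B₁A₂ = μ₀n₁N₂A₂·I₁, giving M = μ₀n₁N₂A₂.
A₂ = πr² = π(1.770×10^-2 m)² = 9.842×10^-4 m².
M = (4π×10⁻⁷)(3640)(210)(9.842×10^-4) = 9.454×10^-4 H.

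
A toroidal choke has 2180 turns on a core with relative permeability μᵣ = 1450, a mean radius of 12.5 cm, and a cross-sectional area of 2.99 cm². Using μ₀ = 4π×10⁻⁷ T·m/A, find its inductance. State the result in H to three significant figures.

For a thin toroid, L = μ₀μᵣN²A/(2πR).
L = (4π×10⁻⁷)(1450)(2180)²(2.990×10^-4) / (2π×0.125 m) = 3.297 H.

L ≈ 3.30 H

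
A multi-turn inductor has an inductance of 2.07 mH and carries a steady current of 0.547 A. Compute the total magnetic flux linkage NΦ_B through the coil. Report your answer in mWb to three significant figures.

NΦ_B ≈ 1.13 mWb

From L = NΦ_B/I, the flux linkage is NΦ_B = LI.
NΦ_B = (2.070×10^-3 H)(0.547 A) = 1.132×10^-3 Wb.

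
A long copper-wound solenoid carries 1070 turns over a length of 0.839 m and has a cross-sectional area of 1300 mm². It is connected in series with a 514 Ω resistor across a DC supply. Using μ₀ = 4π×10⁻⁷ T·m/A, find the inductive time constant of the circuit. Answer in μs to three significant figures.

A = 1300 mm² = 1.300×10^-3 m².
L = μ₀N²A/ℓ = (4π×10⁻⁷)(1070)²(1.300×10^-3)/(0.839) = 2.229×10^-3 H.
τ = L/R = (2.229×10^-3)/(514) = 4.337×10^-6 s.

τ ≈ 4.34 μs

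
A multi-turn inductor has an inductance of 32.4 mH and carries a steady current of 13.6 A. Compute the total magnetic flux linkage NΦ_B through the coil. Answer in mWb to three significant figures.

From L = NΦ_B/I, the flux linkage is NΦ_B = LI.
NΦ_B = (3.240×10^-2 H)(13.6 A) = 0.4406 Wb.

NΦ_B ≈ 441 mWb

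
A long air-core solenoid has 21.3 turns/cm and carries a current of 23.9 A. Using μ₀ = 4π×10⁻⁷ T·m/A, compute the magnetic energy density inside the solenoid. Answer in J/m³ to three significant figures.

u ≈ 1630 J/m³

B = μ₀nI = (4π×10⁻⁷)(2.130×10^3)(23.9) = 6.397×10^-2 T.
u = B²/(2μ₀) = (6.397×10^-2)²/(2×4π×10⁻⁷) = 1.628×10^3 J/m³.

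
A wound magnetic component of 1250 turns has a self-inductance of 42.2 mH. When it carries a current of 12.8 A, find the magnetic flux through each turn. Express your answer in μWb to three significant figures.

Φ_B ≈ 432 μWb

From L = NΦ_B/I, the flux per turn is Φ_B = LI/N.
Φ_B = (4.220×10^-2 H)(12.8 A)/1250 = 4.321×10^-4 Wb.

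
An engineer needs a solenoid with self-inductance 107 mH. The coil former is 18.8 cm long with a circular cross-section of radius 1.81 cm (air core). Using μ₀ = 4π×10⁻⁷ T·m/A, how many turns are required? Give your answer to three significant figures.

A = πr² = π(1.810×10^-2 m)² = 1.029×10^-3 m².
From L = μ₀N²A/ℓ, N = √(Lℓ / (μ₀A)).
N = √[(0.107)(0.188) / ((4π×10⁻⁷)×1.029×10^-3)] = √(1.555×10^7) ≈ 3943.8.

N ≈ 3940 turns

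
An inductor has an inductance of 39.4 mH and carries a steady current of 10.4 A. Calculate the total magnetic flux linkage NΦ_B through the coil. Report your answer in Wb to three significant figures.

NΦ_B ≈ 0.410 Wb

From L = NΦ_B/I, the flux linkage is NΦ_B = LI.
NΦ_B = (3.940×10^-2 H)(10.4 A) = 0.4098 Wb.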